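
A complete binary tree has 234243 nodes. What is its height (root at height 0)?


In a complete binary tree, level k holds nodes 2^k .. 2^(k+1)-1 (1-indexed).
Height = floor(log2(n)) = floor(log2(234243)) = 17
Check: 2^17 = 131072 <= 234243 < 262144 = 2^18


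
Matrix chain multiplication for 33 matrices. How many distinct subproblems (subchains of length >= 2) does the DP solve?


Subproblems are indexed by (i, j) where i < j.
Number of such pairs = n*(n-1)/2
= 33 * 32 / 2
= 528


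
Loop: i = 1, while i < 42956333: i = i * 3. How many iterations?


i multiplies by 3 each step:
i = 1 -> 3 -> 9 -> 27 -> 81 -> 243 -> 729 -> 2187 -> 6561 -> 19683 -> 59049 -> 177147 -> 531441 -> 1594323 -> 4782969 -> 14348907 -> 43046721 (stop)
Iterations = ceil(log_3(42956333)) = 16


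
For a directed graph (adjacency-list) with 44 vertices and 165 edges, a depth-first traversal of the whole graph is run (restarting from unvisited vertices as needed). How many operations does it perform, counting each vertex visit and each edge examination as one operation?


A full DFS traversal visits each vertex once and examines each edge once.
V = 44
E = 165
Sum = 44 + 165 = 209


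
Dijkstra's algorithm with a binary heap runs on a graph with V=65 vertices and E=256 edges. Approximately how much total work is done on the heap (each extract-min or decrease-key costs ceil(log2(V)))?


Dijkstra with a binary heap: each vertex is extracted once, each edge may relax once.
Each heap operation costs O(log V).
V + E = 65 + 256 = 321
ceil(log2(65)) = 7 (since 2^6 = 64 < 65 <= 128 = 2^7)
Total heap work = (V+E) * ceil(log2(V)) = 321 * 7 = 2247


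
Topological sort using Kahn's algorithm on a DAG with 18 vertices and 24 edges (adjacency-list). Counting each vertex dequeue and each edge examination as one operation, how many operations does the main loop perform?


Kahn's algorithm:
  1. Compute in-degrees: O(V + E)
  2. Process queue: each vertex dequeued once (O(V))
     each edge examined once (O(E))
Total = V + E = 18 + 24 = 42


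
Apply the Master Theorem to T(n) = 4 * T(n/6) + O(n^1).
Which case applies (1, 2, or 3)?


The Master Theorem: T(n) = a*T(n/b) + O(n^c)
  a = 4, b = 6, c = 1
log_b(a) = log_6(4) ~ 0.774
Compare b^c with a: 6^1 = 6 > 4, so c > log_b(a).
Since c > log_b(a), Case 3 applies.
T(n) = O(n^1)
Master Theorem case = 3


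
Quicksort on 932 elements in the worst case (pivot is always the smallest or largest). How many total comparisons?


In the worst case, each partition step picks the worst pivot:
  Partition 1: 931 comparisons (n-1 elements to compare)
  Partition 2: 930 comparisons
  Partition 3: 929 comparisons
  Partition 4: 928 comparisons
  Partition 5: 927 comparisons
  ...
  Last partition: 0 comparisons
Total = (n-1) + (n-2) + ... + 1 + 0 = n*(n-1)/2
= 932*931/2 = 433846


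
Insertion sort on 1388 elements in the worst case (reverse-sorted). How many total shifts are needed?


In the worst case (reverse-sorted), each element shifts past all previous:
  Element 1: 1 shifts
  Element 2: 2 shifts
  Element 3: 3 shifts
  Element 4: 4 shifts
  Element 5: 5 shifts
  ...
  Element 1387: 1387 shifts
Total = 1 + 2 + ... + 1387
= 1388*(1388-1)/2 = 962578


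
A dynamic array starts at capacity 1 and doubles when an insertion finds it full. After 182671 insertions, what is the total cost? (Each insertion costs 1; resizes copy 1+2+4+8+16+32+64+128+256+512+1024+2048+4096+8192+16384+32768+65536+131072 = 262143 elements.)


Insertion cost: 182671 (one per element)
Resizes occur just before inserting elements 2, 3, 5, 9, ...
Elements copied at each resize: 1 + 2 + 4 + 8 + 16 + 32 + 64 + 128 + 256 + 512 + 1024 + 2048 + 4096 + 8192 + 16384 + 32768 + 65536 + 131072
Sum of copies = 262143 (geometric series: 2^k - 1)
Total = 182671 + 262143 = 444814


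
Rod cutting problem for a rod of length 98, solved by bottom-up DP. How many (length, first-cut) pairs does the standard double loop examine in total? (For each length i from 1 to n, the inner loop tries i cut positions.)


For each subproblem length i = 1..98, the inner loop considers i possible first cuts.
Total = 1 + 2 + ... + 98
= 98*(98+1)/2
= 98*99/2 = 4851


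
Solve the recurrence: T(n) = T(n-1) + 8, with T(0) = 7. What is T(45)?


Unrolling the recurrence:
T(45) = T(44) + 8
       = T(43) + 8 + 8
       = T(42) + 8*3
       ...
       = T(0) + 8*45
       = 7 + 360 = 367


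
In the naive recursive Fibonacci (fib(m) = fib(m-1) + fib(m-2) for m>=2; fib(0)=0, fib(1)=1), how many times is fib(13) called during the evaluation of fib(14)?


Let N(m) = number of times fib(m) is called while evaluating fib(14).
N(14) = 1 (the initial call).
N(13) = 1 (only fib(14) calls it).
For 1 <= m <= 12: fib(m) is called by fib(m+1) and fib(m+2), so
  N(m) = N(m+1) + N(m+2).
fib(0) is called only by fib(2), so N(0) = N(2).
Walk down from m=14:
  N(14)=1, N(13)=1
N(13) = 1


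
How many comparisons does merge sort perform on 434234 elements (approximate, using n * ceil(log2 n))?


Recursion depth: ceil(log2(434234)) = 19
Each recursion level merges n = 434234 elements
Total = 434234 * 19 = 8250446


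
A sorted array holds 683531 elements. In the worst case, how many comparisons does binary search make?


Halving sequence: 683531 -> 341765 -> 170882 -> 85441 -> 42720 -> 21360 -> 10680 -> 5340 -> 2670 -> 1335 -> 667 -> 333 -> 166 -> 83 -> 41 -> 20 -> 10 -> 5 -> 2 -> 1
Number of halvings = 19
Max comparisons = 19 + 1 = 20


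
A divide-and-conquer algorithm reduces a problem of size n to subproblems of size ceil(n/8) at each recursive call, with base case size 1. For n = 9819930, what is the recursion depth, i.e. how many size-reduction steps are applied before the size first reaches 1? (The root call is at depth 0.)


Each step divides the size by 8 (rounding up); after k steps the size is ceil(n/8^k), which equals 1 exactly when 8^k >= n.
So the depth is the smallest k with 8^k >= 9819930, i.e. ceil(log_8(9819930)).
8^7 = 2097152 < 9819930 <= 16777216 = 8^8
Recursion depth = 8


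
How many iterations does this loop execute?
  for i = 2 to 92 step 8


The loop variable i takes values starting at 2 and increments by 8 each iteration.
Sequence: i = 2, 10, 18, 26, 34, 42, 50, 58, 66, ...
The upper bound 92 is inclusive, so the count is floor((last - first) / step) + 1:
floor((92 - 2) / 8) + 1 = floor(90/8) + 1 = 11 + 1 = 12


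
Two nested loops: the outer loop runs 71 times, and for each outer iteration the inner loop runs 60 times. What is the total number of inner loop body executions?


Outer loop: 71 iterations
Inner loop: 60 iterations per outer iteration
Total = 71 * 60 = 4260


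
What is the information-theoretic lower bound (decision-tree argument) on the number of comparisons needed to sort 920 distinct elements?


A binary decision tree of height h has at most 2^h leaves and needs at least n! of them, so h >= ceil(log2(n!)).
920! is far too large to multiply out, so use Stirling's series:
  ln(n!) ~ n ln n - n + (1/2) ln(2 pi n) + 1/(12n)  (error below 1/(360 n^3), negligible here)
  ln(920) = 6.8243737
  n ln n = 920 * 6.8243737 = 6278.4238
  (1/2) ln(2 pi * 920) = (1/2) ln(5780.5305) = 4.3311
  1/(12*920) = 0.0001
  ln(920!) ~ 6278.4238 - 920 + 4.3311 + 0.0001 = 5362.7550
Convert to base 2: log2(920!) = 5362.7550 / ln 2 = 5362.7550 / 0.69314718 = 7736.8201
ceil(7736.8201) = 7737


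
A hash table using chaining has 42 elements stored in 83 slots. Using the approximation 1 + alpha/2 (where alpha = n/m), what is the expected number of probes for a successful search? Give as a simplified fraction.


Load factor alpha = n/m = 42/83
Expected probes = 1 + alpha/2 = 1 + 42/(2*83)
= 1 + 42/166
= 166/166 + 42/166
= 208/166
Simplify: 104/83


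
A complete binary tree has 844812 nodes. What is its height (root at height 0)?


In a complete binary tree, level k holds nodes 2^k .. 2^(k+1)-1 (1-indexed).
Height = floor(log2(n)) = floor(log2(844812)) = 19
Check: 2^19 = 524288 <= 844812 < 1048576 = 2^20


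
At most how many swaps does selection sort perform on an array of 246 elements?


Each of the 245 passes places one element in its final position.
Pass 1: swap minimum into position 0
Pass 2: swap minimum of remaining into position 1
...
Pass 245: last two elements, one swap
Maximum swaps = 246 - 1 = 245


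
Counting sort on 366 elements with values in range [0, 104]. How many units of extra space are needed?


Output array size: 366 (to store sorted result)
Count array size: 105 (one slot per possible value, range 0 to 104)
Total extra space = 366 + 105 = 471


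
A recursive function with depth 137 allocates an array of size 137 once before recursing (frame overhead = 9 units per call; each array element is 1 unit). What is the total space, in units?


Array allocation: 137 units (allocated once)
Stack frames: 137 deep * 9 per frame = 1233 units
Total = 137 + 1233 = 1370


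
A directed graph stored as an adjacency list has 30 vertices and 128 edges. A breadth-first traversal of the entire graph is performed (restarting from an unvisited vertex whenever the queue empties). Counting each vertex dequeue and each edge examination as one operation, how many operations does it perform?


A full BFS traversal dequeues each vertex once and examines each edge once.
Vertex visits: 30
Edge visits: 128
V + E = 30 + 128 = 158


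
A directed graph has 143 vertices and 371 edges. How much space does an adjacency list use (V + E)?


Adjacency list: one list head per vertex + one entry per edge
Vertex heads: 143
Edge entries: 371
Total = 143 + 371 = 514


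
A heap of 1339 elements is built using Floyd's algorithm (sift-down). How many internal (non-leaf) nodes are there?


Leaf nodes occupy roughly half the array.
Sift-down is called for each internal node, starting from the last one.
Internal nodes = floor(n/2) = floor(1339/2) = 669


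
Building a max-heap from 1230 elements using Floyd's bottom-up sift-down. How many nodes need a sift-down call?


In a heap of 1230 elements (0-indexed array):
  Last element index: 1229
  Parent of last element: floor((1229 - 1) / 2) = 614
  Internal nodes: indices 0 to 614
  Count = floor(1230/2) = 615


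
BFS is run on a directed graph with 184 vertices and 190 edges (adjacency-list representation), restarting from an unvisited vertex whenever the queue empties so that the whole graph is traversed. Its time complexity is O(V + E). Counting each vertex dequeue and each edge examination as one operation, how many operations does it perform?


A full BFS traversal dequeues each vertex exactly once and examines each directed edge exactly once.
V = 184 (vertex processing cost)
E = 190 (edge examination cost)
Total operations proportional to V + E = 184 + 190 = 374


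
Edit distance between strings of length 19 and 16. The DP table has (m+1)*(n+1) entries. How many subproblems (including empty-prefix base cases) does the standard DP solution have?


The table includes base cases (empty prefixes).
Rows: (m+1) = 20
Columns: (n+1) = 17
Total = 20 * 17 = 340


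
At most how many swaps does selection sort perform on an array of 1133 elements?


Each of the 1132 passes places one element in its final position.
Pass 1: swap minimum into position 0
Pass 2: swap minimum of remaining into position 1
...
Pass 1132: last two elements, one swap
Maximum swaps = 1133 - 1 = 1132


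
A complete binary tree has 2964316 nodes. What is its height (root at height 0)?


In a complete binary tree, level k holds nodes 2^k .. 2^(k+1)-1 (1-indexed).
Height = floor(log2(n)) = floor(log2(2964316)) = 21
Check: 2^21 = 2097152 <= 2964316 < 4194304 = 2^22


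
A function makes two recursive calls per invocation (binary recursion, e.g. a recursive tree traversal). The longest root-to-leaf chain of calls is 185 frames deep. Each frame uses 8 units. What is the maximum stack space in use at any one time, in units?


Binary recursion: the two calls run one after the other, so only one root-to-leaf chain of frames is on the stack at a time.
Maximum depth (longest chain) = 185 frames
Each frame = 8 units
Max stack space = 185 * 8 = 1480


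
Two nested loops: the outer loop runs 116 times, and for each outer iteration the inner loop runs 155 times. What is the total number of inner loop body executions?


Outer loop: 116 iterations
Inner loop: 155 iterations per outer iteration
Total = 116 * 155 = 17980


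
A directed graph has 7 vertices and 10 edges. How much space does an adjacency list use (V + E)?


Adjacency list: one list head per vertex + one entry per edge
Vertex heads: 7
Edge entries: 10
Total = 7 + 10 = 17


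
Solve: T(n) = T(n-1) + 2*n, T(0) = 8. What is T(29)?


Expanding the recurrence:
T(29) = T(28) + 2*29
       = T(27) + 2*28 + 2*29
       ...
       = T(0) + 2*(1 + 2 + ... + 29)
       = 8 + 2 * 29*30/2
       = 8 + 2 * 435
       = 8 + 870 = 878


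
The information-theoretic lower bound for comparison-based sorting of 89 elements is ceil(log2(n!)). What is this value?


A binary decision tree of height h has at most 2^h leaves and needs at least n! of them, so h >= ceil(log2(n!)).
89! is far too large to multiply out, so use Stirling's series:
  ln(n!) ~ n ln n - n + (1/2) ln(2 pi n) + 1/(12n)  (error below 1/(360 n^3), negligible here)
  ln(89) = 4.4886364
  n ln n = 89 * 4.4886364 = 399.4886
  (1/2) ln(2 pi * 89) = (1/2) ln(559.2035) = 3.1633
  1/(12*89) = 0.0009
  ln(89!) ~ 399.4886 - 89 + 3.1633 + 0.0009 = 313.6528
Convert to base 2: log2(89!) = 313.6528 / ln 2 = 313.6528 / 0.69314718 = 452.5053
ceil(452.5053) = 453


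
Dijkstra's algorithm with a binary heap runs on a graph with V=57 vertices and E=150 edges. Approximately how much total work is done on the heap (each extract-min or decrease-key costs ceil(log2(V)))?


Dijkstra with a binary heap: each vertex is extracted once, each edge may relax once.
Each heap operation costs O(log V).
V + E = 57 + 150 = 207
ceil(log2(57)) = 6 (since 2^5 = 32 < 57 <= 64 = 2^6)
Total heap work = (V+E) * ceil(log2(V)) = 207 * 6 = 1242


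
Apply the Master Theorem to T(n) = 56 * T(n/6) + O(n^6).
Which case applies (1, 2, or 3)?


The Master Theorem: T(n) = a*T(n/b) + O(n^c)
  a = 56, b = 6, c = 6
log_b(a) = log_6(56) ~ 2.247
Compare b^c with a: 6^6 = 46656 > 56, so c > log_b(a).
Since c > log_b(a), Case 3 applies.
T(n) = O(n^6)
Master Theorem case = 3


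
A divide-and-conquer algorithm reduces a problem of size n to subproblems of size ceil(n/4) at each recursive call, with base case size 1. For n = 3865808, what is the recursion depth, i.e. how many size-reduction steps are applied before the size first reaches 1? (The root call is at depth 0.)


Each step divides the size by 4 (rounding up); after k steps the size is ceil(n/4^k), which equals 1 exactly when 4^k >= n.
So the depth is the smallest k with 4^k >= 3865808, i.e. ceil(log_4(3865808)).
4^10 = 1048576 < 3865808 <= 4194304 = 4^11
Recursion depth = 11


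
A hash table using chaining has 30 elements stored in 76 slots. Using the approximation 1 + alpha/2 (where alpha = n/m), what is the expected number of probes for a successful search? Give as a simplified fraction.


Load factor alpha = n/m = 30/76
Expected probes = 1 + alpha/2 = 1 + 30/(2*76)
= 1 + 30/152
= 152/152 + 30/152
= 182/152
Simplify: 91/76


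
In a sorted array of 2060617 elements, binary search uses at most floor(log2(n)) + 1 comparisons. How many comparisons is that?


Halving sequence: 2060617 -> 1030308 -> 515154 -> 257577 -> 128788 -> 64394 -> 32197 -> 16098 -> 8049 -> 4024 -> 2012 -> 1006 -> 503 -> 251 -> 125 -> 62 -> 31 -> 15 -> 7 -> 3 -> 1
Number of halvings = 20
Max comparisons = 20 + 1 = 21


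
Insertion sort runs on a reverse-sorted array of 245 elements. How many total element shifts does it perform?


Sum of shifts = 1 + 2 + 3 + ... + 244
= 245 * 244 / 2
= 59780 / 2
= 29890


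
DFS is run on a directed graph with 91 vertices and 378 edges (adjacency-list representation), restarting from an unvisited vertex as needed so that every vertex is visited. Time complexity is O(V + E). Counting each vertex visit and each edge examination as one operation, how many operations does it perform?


A full DFS traversal processes each vertex exactly once (push/pop on stack).
Each directed edge is examined once.
V = 91, E = 378
V + E = 469


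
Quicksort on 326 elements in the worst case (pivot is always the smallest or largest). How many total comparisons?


In the worst case, each partition step picks the worst pivot:
  Partition 1: 325 comparisons (n-1 elements to compare)
  Partition 2: 324 comparisons
  Partition 3: 323 comparisons
  Partition 4: 322 comparisons
  Partition 5: 321 comparisons
  ...
  Last partition: 0 comparisons
Total = (n-1) + (n-2) + ... + 1 + 0 = n*(n-1)/2
= 326*325/2 = 52975


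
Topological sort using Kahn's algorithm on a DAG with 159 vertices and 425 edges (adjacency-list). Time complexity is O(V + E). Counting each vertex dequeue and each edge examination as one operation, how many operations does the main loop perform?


Kahn's algorithm:
  1. Compute in-degrees: O(V + E)
  2. Process queue: each vertex dequeued once (O(V))
     each edge examined once (O(E))
Total = V + E = 159 + 425 = 584


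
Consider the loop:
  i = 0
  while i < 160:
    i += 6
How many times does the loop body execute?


Starting at i = 0, each iteration adds 6.
Iterations until i >= 160:
  Iteration 1: i = 0 -> i = 6
  Iteration 2: i = 6 -> i = 12
  Iteration 3: i = 12 -> i = 18
  Iteration 4: i = 18 -> i = 24
  Iteration 5: i = 24 -> i = 30
  Iteration 6: i = 30 -> i = 36
  Iteration 7: i = 36 -> i = 42
  Iteration 8: i = 42 -> i = 48
  ... continuing ...
Total iterations = ceil(160/6) = 27


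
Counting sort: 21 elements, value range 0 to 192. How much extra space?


n = 21 (output array)
k = 193 (count array for 193 distinct values)
Extra space = 21 + 193 = 214


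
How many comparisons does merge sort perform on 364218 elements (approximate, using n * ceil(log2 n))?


Recursion depth: ceil(log2(364218)) = 19
Each recursion level merges n = 364218 elements
Total = 364218 * 19 = 6920142


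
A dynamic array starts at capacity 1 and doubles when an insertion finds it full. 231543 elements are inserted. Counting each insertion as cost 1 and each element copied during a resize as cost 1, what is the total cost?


n = 231543
Insertion costs: 231543
Resizes copy 1, 2, 4, ... up to the largest power of 2 that is <= n-1 = 231542, i.e. 131072.
Copy costs = 1 + 2 + 4 + 8 + 16 + 32 + 64 + 128 + 256 + 512 + 1024 + 2048 + 4096 + 8192 + 16384 + 32768 + 65536 + 131072 = 262143
Total = 231543 + 262143 = 493686


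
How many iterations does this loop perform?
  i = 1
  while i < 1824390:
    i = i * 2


The loop variable doubles each iteration:
i = 1 -> 2 -> 4 -> 8 -> 16 -> 32 -> 64 -> 128 -> 256 -> 512 -> 1024 -> 2048 -> 4096 -> 8192 -> 16384 -> 32768 -> 65536 -> 131072 -> 262144 -> 524288 -> 1048576 -> 2097152 (stop, 2097152 >= 1824390)
Number of doublings = ceil(log2(1824390)) = 21


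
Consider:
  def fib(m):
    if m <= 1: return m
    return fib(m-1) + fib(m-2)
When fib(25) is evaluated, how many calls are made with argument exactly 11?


Let N(m) = number of times fib(m) is called while evaluating fib(25).
N(25) = 1 (the initial call).
N(24) = 1 (only fib(25) calls it).
For 1 <= m <= 23: fib(m) is called by fib(m+1) and fib(m+2), so
  N(m) = N(m+1) + N(m+2).
fib(0) is called only by fib(2), so N(0) = N(2).
Walk down from m=25:
  N(25)=1, N(24)=1, N(23)=2, N(22)=3, N(21)=5, N(20)=8, N(19)=13, N(18)=21, N(17)=34, N(16)=55, N(15)=89, N(14)=144, N(13)=233, N(12)=377, N(11)=610
N(11) = 610


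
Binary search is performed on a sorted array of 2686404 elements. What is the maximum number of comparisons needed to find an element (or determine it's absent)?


Binary search halves the search space each comparison:
  Step 1: search space = 2686404 -> 1343202
  Step 2: search space = 1343202 -> 671601
  Step 3: search space = 671601 -> 335800
  Step 4: search space = 335800 -> 167900
  Step 5: search space = 167900 -> 83950
  Step 6: search space = 83950 -> 41975
  Step 7: search space = 41975 -> 20987
  Step 8: search space = 20987 -> 10493
  Step 9: search space = 10493 -> 5246
  Step 10: search space = 5246 -> 2623
  Step 11: search space = 2623 -> 1311
  Step 12: search space = 1311 -> 655
  Step 13: search space = 655 -> 327
  Step 14: search space = 327 -> 163
  Step 15: search space = 163 -> 81
  Step 16: search space = 81 -> 40
  Step 17: search space = 40 -> 20
  Step 18: search space = 20 -> 10
  Step 19: search space = 10 -> 5
  Step 20: search space = 5 -> 2
  Step 21: search space = 2 -> 1
  Step 22: search space = 1 (final check)
Maximum comparisons = floor(log2(2686404)) + 1 = 21 + 1 = 22


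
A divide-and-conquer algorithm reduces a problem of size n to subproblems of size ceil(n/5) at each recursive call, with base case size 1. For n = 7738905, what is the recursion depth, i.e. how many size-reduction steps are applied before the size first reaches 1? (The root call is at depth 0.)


Each step divides the size by 5 (rounding up); after k steps the size is ceil(n/5^k), which equals 1 exactly when 5^k >= n.
So the depth is the smallest k with 5^k >= 7738905, i.e. ceil(log_5(7738905)).
5^9 = 1953125 < 7738905 <= 9765625 = 5^10
Recursion depth = 10


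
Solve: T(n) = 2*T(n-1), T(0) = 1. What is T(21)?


Unrolling:
T(21) = 2*T(20) = 2^2*T(19) = ... = 2^21*T(0)
= 2^21 * 1
= 2097152 * 1 = 2097152


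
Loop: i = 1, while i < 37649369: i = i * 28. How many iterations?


i multiplies by 28 each step:
i = 1 -> 28 -> 784 -> 21952 -> 614656 -> 17210368 -> 481890304 (stop)
Iterations = ceil(log_28(37649369)) = 6


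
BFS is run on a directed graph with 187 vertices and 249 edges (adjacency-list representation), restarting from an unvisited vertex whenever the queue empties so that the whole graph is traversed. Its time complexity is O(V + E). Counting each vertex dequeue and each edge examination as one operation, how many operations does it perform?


A full BFS traversal dequeues each vertex exactly once and examines each directed edge exactly once.
V = 187 (vertex processing cost)
E = 249 (edge examination cost)
Total operations proportional to V + E = 187 + 249 = 436


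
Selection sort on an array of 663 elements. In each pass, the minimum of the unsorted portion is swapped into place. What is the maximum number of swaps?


Selection sort performs one swap per pass:
  Pass 1: find min in positions 0 to 662, swap with position 0
  Pass 2: find min in positions 1 to 662, swap with position 1
  Pass 3: find min in positions 2 to 662, swap with position 2
  Pass 4: find min in positions 3 to 662, swap with position 3
  Pass 5: find min in positions 4 to 662, swap with position 4
  ... (657 more passes)
Total passes (and swaps) = n - 1 = 663 - 1 = 662


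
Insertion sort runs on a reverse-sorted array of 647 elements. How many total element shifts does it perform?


Sum of shifts = 1 + 2 + 3 + ... + 646
= 647 * 646 / 2
= 417962 / 2
= 208981


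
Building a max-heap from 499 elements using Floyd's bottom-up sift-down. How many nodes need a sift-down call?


In a heap of 499 elements (0-indexed array):
  Last element index: 498
  Parent of last element: floor((498 - 1) / 2) = 248
  Internal nodes: indices 0 to 248
  Count = floor(499/2) = 249


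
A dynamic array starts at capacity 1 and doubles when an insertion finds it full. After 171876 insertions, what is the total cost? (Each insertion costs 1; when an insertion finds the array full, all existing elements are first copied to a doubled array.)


Insertion cost: 171876 (one per element)
Resizes occur just before inserting elements 2, 3, 5, 9, ...
Elements copied at each resize: 1 + 2 + 4 + 8 + 16 + 32 + 64 + 128 + 256 + 512 + 1024 + 2048 + 4096 + 8192 + 16384 + 32768 + 65536 + 131072
Sum of copies = 262143 (geometric series: 2^k - 1)
Total = 171876 + 262143 = 434019


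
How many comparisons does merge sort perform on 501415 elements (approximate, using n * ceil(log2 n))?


Recursion depth: ceil(log2(501415)) = 19
Each recursion level merges n = 501415 elements
Total = 501415 * 19 = 9526885


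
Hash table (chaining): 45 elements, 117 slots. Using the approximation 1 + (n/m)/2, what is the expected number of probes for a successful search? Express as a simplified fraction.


Computing expected probes:
alpha = 45/117
= 1 + alpha/2
= 1 + 45/(2*117)
= (2*117 + 45) / (2*117)
= 279/234 = 31/26


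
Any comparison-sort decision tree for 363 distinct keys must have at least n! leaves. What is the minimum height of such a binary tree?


A binary decision tree of height h has at most 2^h leaves and needs at least n! of them, so h >= ceil(log2(n!)).
363! is far too large to multiply out, so use Stirling's series:
  ln(n!) ~ n ln n - n + (1/2) ln(2 pi n) + 1/(12n)  (error below 1/(360 n^3), negligible here)
  ln(363) = 5.8944028
  n ln n = 363 * 5.8944028 = 2139.6682
  (1/2) ln(2 pi * 363) = (1/2) ln(2280.7963) = 3.8661
  1/(12*363) = 0.0002
  ln(363!) ~ 2139.6682 - 363 + 3.8661 + 0.0002 = 1780.5345
Convert to base 2: log2(363!) = 1780.5345 / ln 2 = 1780.5345 / 0.69314718 = 2568.7683
ceil(2568.7683) = 2569


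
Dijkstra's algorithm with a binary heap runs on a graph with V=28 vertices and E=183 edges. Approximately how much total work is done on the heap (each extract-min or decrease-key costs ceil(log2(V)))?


Dijkstra with a binary heap: each vertex is extracted once, each edge may relax once.
Each heap operation costs O(log V).
V + E = 28 + 183 = 211
ceil(log2(28)) = 5 (since 2^4 = 16 < 28 <= 32 = 2^5)
Total heap work = (V+E) * ceil(log2(V)) = 211 * 5 = 1055


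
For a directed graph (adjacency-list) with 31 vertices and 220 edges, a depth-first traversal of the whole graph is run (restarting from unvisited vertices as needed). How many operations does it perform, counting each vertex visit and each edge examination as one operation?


A full DFS traversal visits each vertex once and examines each edge once.
V = 31
E = 220
Sum = 31 + 220 = 251


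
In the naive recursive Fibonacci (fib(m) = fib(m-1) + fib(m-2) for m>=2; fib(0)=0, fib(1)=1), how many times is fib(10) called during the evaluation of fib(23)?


Let N(m) = number of times fib(m) is called while evaluating fib(23).
N(23) = 1 (the initial call).
N(22) = 1 (only fib(23) calls it).
For 1 <= m <= 21: fib(m) is called by fib(m+1) and fib(m+2), so
  N(m) = N(m+1) + N(m+2).
fib(0) is called only by fib(2), so N(0) = N(2).
Walk down from m=23:
  N(23)=1, N(22)=1, N(21)=2, N(20)=3, N(19)=5, N(18)=8, N(17)=13, N(16)=21, N(15)=34, N(14)=55, N(13)=89, N(12)=144, N(11)=233, N(10)=377
N(10) = 377


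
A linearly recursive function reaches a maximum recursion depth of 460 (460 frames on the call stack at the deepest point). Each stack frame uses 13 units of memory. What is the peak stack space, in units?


Maximum recursion depth = 460 frames
Memory per frame = 13 units
Total stack space = depth * frame_size
= 460 * 13 = 5980


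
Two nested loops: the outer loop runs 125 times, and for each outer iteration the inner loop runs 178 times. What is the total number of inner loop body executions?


Outer loop: 125 iterations
Inner loop: 178 iterations per outer iteration
Total = 125 * 178 = 22250


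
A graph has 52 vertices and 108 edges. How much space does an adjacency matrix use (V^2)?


Adjacency matrix: V x V grid of entries
Space = V^2 = 52^2 = 52 * 52 = 2704


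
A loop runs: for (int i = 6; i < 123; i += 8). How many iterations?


Loop starts at i = 6, increments by 8, stops when i >= 123.
Number of iterations = ceil((123 - 6) / 8)
= ceil(117 / 8)
= 15


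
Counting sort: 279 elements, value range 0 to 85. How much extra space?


n = 279 (output array)
k = 86 (count array for 86 distinct values)
Extra space = 279 + 86 = 365


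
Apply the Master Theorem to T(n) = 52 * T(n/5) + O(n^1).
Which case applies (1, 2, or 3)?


The Master Theorem: T(n) = a*T(n/b) + O(n^c)
  a = 52, b = 5, c = 1
log_b(a) = log_5(52) ~ 2.455
Compare b^c with a: 5^1 = 5 < 52, so c < log_b(a).
Since c < log_b(a), Case 1 applies.
T(n) = O(n^(log_5 52)) ~ O(n^2.455)
Master Theorem case = 1


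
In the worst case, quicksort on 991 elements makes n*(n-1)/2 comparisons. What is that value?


Sum of comparisons per partition:
990 + 989 + ... + 1 + 0
= 991 * (991 - 1) / 2
= 991 * 990 / 2
= 490545


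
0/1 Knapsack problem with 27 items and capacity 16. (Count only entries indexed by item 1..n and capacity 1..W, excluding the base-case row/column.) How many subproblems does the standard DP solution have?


The DP table is indexed by (item, capacity).
Rows: 27 items
Columns: 16 capacity values (1 to W)
Total subproblems = 27 * 16 = 432


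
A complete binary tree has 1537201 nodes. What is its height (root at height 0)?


In a complete binary tree, level k holds nodes 2^k .. 2^(k+1)-1 (1-indexed).
Height = floor(log2(n)) = floor(log2(1537201)) = 20
Check: 2^20 = 1048576 <= 1537201 < 2097152 = 2^21


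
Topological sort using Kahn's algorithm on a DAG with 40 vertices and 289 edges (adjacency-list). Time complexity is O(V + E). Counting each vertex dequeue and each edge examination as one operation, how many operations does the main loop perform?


Kahn's algorithm:
  1. Compute in-degrees: O(V + E)
  2. Process queue: each vertex dequeued once (O(V))
     each edge examined once (O(E))
Total = V + E = 40 + 289 = 329


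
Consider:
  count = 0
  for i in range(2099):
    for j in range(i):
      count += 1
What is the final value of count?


For each i, the inner loop runs i times:
  i=0: inner runs 0 times
  i=1: inner runs 1 time
  i=2: inner runs 2 times
  i=3: inner runs 3 times
  i=4: inner runs 4 times
  i=5: inner runs 5 times
  i=6: inner runs 6 times
  i=7: inner runs 7 times
  ...
Total = 0 + 1 + 2 + ... + 2098 = 2099*(2099-1)/2 = 2201851


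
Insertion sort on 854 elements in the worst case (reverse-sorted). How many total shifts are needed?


In the worst case (reverse-sorted), each element shifts past all previous:
  Element 1: 1 shifts
  Element 2: 2 shifts
  Element 3: 3 shifts
  Element 4: 4 shifts
  Element 5: 5 shifts
  ...
  Element 853: 853 shifts
Total = 1 + 2 + ... + 853
= 854*(854-1)/2 = 364231


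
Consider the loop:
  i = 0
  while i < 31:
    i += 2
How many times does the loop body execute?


Starting at i = 0, each iteration adds 2.
Iterations until i >= 31:
  Iteration 1: i = 0 -> i = 2
  Iteration 2: i = 2 -> i = 4
  Iteration 3: i = 4 -> i = 6
  Iteration 4: i = 6 -> i = 8
  Iteration 5: i = 8 -> i = 10
  Iteration 6: i = 10 -> i = 12
  Iteration 7: i = 12 -> i = 14
  Iteration 8: i = 14 -> i = 16
  ... continuing ...
Total iterations = ceil(31/2) = 16


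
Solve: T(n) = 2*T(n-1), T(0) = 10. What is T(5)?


Unrolling:
T(5) = 2*T(4) = 2^2*T(3) = ... = 2^5*T(0)
= 2^5 * 10
= 32 * 10 = 320


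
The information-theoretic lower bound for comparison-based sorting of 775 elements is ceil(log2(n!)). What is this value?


A binary decision tree of height h has at most 2^h leaves and needs at least n! of them, so h >= ceil(log2(n!)).
775! is far too large to multiply out, so use Stirling's series:
  ln(n!) ~ n ln n - n + (1/2) ln(2 pi n) + 1/(12n)  (error below 1/(360 n^3), negligible here)
  ln(775) = 6.6528630
  n ln n = 775 * 6.6528630 = 5155.9688
  (1/2) ln(2 pi * 775) = (1/2) ln(4869.4686) = 4.2454
  1/(12*775) = 0.0001
  ln(775!) ~ 5155.9688 - 775 + 4.2454 + 0.0001 = 4385.2143
Convert to base 2: log2(775!) = 4385.2143 / ln 2 = 4385.2143 / 0.69314718 = 6326.5269
ceil(6326.5269) = 6327


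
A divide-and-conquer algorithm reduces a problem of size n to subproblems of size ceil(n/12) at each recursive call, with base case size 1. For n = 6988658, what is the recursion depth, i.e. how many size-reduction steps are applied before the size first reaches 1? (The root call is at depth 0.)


Each step divides the size by 12 (rounding up); after k steps the size is ceil(n/12^k), which equals 1 exactly when 12^k >= n.
So the depth is the smallest k with 12^k >= 6988658, i.e. ceil(log_12(6988658)).
12^6 = 2985984 < 6988658 <= 35831808 = 12^7
Recursion depth = 7


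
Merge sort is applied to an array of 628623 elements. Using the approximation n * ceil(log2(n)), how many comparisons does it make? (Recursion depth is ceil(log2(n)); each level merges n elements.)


Merge sort divides the array into halves recursively.
Number of levels = ceil(log2(628623)) = 20
At each level, approximately n = 628623 comparisons are needed for merging.
Total comparisons ~ n * ceil(log2(n)) = 628623 * 20 = 12572460


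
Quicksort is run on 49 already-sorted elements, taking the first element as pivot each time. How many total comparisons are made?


Sum of comparisons per partition:
48 + 47 + ... + 1 + 0
= 49 * (49 - 1) / 2
= 49 * 48 / 2
= 1176


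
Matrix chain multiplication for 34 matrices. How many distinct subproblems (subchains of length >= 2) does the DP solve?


Subproblems are indexed by (i, j) where i < j.
Number of such pairs = n*(n-1)/2
= 34 * 33 / 2
= 561


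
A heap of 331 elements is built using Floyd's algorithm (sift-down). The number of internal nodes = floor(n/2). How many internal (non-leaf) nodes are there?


Leaf nodes occupy roughly half the array.
Sift-down is called for each internal node, starting from the last one.
Internal nodes = floor(n/2) = floor(331/2) = 165


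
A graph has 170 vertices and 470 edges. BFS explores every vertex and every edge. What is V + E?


A full BFS traversal dequeues each vertex once and examines each edge once.
Vertex visits: 170
Edge visits: 470
V + E = 170 + 470 = 640


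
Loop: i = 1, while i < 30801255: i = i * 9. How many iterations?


i multiplies by 9 each step:
i = 1 -> 9 -> 81 -> 729 -> 6561 -> 59049 -> 531441 -> 4782969 -> 43046721 (stop)
Iterations = ceil(log_9(30801255)) = 8


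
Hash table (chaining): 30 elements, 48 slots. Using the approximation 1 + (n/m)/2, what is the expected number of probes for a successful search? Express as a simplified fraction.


Computing expected probes:
alpha = 30/48
= 1 + alpha/2
= 1 + 30/(2*48)
= (2*48 + 30) / (2*48)
= 126/96 = 21/16


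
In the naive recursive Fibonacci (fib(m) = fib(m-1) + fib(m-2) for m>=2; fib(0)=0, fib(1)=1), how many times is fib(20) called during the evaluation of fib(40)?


Let N(m) = number of times fib(m) is called while evaluating fib(40).
N(40) = 1 (the initial call).
N(39) = 1 (only fib(40) calls it).
For 1 <= m <= 38: fib(m) is called by fib(m+1) and fib(m+2), so
  N(m) = N(m+1) + N(m+2).
fib(0) is called only by fib(2), so N(0) = N(2).
Walk down from m=40:
  N(40)=1, N(39)=1, N(38)=2, N(37)=3, N(36)=5, N(35)=8, N(34)=13, N(33)=21, N(32)=34, N(31)=55, N(30)=89, N(29)=144, N(28)=233, N(27)=377, N(26)=610, N(25)=987, N(24)=1597, N(23)=2584, N(22)=4181, N(21)=6765, N(20)=10946
N(20) = 10946


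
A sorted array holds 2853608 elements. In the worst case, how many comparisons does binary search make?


Halving sequence: 2853608 -> 1426804 -> 713402 -> 356701 -> 178350 -> 89175 -> 44587 -> 22293 -> 11146 -> 5573 -> 2786 -> 1393 -> 696 -> 348 -> 174 -> 87 -> 43 -> 21 -> 10 -> 5 -> 2 -> 1
Number of halvings = 21
Max comparisons = 21 + 1 = 22


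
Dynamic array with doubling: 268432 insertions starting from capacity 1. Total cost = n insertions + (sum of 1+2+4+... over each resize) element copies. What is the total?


n = 268432
Insertion costs: 268432
Resizes copy 1, 2, 4, ... up to the largest power of 2 that is <= n-1 = 268431, i.e. 262144.
Copy costs = 1 + 2 + 4 + 8 + 16 + 32 + 64 + 128 + 256 + 512 + 1024 + 2048 + 4096 + 8192 + 16384 + 32768 + 65536 + 131072 + 262144 = 524287
Total = 268432 + 524287 = 792719


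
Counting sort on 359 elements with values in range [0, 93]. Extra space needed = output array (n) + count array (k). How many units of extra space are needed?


Output array size: 359 (to store sorted result)
Count array size: 94 (one slot per possible value, range 0 to 93)
Total extra space = 359 + 94 = 453


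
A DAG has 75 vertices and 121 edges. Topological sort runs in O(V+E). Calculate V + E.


V = 75 (vertex processing)
E = 121 (edge processing)
V + E = 75 + 121 = 196


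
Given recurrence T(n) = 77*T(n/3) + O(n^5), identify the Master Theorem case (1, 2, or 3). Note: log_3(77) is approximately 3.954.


Master Theorem parameters: a=77, b=3, c=5
log_b(a) = 3.954
Compare b^c with a: 3^5 = 243 > 77, so c > log_b(a).
Comparing c=5 vs log_b(a)=3.954:
5 > 3.954 => Case 3
Result: T(n) = O(n^5)
Master Theorem case = 3


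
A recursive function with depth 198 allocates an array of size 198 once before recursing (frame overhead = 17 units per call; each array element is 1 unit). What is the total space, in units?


Array allocation: 198 units (allocated once)
Stack frames: 198 deep * 17 per frame = 3366 units
Total = 198 + 3366 = 3564


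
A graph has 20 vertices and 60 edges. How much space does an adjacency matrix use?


Adjacency matrix: V x V grid of entries
Space = V^2 = 20^2 = 20 * 20 = 400


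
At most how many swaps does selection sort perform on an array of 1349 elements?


Each of the 1348 passes places one element in its final position.
Pass 1: swap minimum into position 0
Pass 2: swap minimum of remaining into position 1
...
Pass 1348: last two elements, one swap
Maximum swaps = 1349 - 1 = 1348


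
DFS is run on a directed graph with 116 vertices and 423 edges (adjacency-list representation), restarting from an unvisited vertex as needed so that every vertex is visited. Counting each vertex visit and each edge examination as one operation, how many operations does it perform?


A full DFS traversal processes each vertex exactly once (push/pop on stack).
Each directed edge is examined once.
V = 116, E = 423
V + E = 539


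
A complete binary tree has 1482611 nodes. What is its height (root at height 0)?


In a complete binary tree, level k holds nodes 2^k .. 2^(k+1)-1 (1-indexed).
Height = floor(log2(n)) = floor(log2(1482611)) = 20
Check: 2^20 = 1048576 <= 1482611 < 2097152 = 2^21


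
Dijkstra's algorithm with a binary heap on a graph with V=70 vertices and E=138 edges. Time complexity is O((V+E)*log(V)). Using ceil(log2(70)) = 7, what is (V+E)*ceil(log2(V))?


Dijkstra with a binary heap: each vertex is extracted once, each edge may relax once.
Each heap operation costs O(log V).
V + E = 70 + 138 = 208
ceil(log2(70)) = 7 (since 2^6 = 64 < 70 <= 128 = 2^7)
Total heap work = (V+E) * ceil(log2(V)) = 208 * 7 = 1456


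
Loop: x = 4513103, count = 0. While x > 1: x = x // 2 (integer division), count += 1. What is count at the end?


The variable x halves each step:
x = 4513103 -> 2256551 -> 1128275 -> 564137 -> 282068 -> 141034 -> 70517 -> 35258 -> 17629 -> 8814 -> 4407 -> 2203 -> 1101 -> 550 -> 275 -> 137 -> 68 -> 34 -> 17 -> 8 -> 4 -> 2 -> 1
Number of halvings = floor(log2(4513103)) = 22


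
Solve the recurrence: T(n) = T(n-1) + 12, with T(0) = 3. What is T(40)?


Unrolling the recurrence:
T(40) = T(39) + 12
       = T(38) + 12 + 12
       = T(37) + 12*3
       ...
       = T(0) + 12*40
       = 3 + 480 = 483


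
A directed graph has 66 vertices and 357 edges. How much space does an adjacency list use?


Adjacency list: one list head per vertex + one entry per edge
Vertex heads: 66
Edge entries: 357
Total = 66 + 357 = 423


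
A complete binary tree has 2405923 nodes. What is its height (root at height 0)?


In a complete binary tree, level k holds nodes 2^k .. 2^(k+1)-1 (1-indexed).
Height = floor(log2(n)) = floor(log2(2405923)) = 21
Check: 2^21 = 2097152 <= 2405923 < 4194304 = 2^22


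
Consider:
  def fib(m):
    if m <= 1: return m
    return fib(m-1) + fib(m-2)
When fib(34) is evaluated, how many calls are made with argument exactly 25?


Let N(m) = number of times fib(m) is called while evaluating fib(34).
N(34) = 1 (the initial call).
N(33) = 1 (only fib(34) calls it).
For 1 <= m <= 32: fib(m) is called by fib(m+1) and fib(m+2), so
  N(m) = N(m+1) + N(m+2).
fib(0) is called only by fib(2), so N(0) = N(2).
Walk down from m=34:
  N(34)=1, N(33)=1, N(32)=2, N(31)=3, N(30)=5, N(29)=8, N(28)=13, N(27)=21, N(26)=34, N(25)=55
N(25) = 55
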